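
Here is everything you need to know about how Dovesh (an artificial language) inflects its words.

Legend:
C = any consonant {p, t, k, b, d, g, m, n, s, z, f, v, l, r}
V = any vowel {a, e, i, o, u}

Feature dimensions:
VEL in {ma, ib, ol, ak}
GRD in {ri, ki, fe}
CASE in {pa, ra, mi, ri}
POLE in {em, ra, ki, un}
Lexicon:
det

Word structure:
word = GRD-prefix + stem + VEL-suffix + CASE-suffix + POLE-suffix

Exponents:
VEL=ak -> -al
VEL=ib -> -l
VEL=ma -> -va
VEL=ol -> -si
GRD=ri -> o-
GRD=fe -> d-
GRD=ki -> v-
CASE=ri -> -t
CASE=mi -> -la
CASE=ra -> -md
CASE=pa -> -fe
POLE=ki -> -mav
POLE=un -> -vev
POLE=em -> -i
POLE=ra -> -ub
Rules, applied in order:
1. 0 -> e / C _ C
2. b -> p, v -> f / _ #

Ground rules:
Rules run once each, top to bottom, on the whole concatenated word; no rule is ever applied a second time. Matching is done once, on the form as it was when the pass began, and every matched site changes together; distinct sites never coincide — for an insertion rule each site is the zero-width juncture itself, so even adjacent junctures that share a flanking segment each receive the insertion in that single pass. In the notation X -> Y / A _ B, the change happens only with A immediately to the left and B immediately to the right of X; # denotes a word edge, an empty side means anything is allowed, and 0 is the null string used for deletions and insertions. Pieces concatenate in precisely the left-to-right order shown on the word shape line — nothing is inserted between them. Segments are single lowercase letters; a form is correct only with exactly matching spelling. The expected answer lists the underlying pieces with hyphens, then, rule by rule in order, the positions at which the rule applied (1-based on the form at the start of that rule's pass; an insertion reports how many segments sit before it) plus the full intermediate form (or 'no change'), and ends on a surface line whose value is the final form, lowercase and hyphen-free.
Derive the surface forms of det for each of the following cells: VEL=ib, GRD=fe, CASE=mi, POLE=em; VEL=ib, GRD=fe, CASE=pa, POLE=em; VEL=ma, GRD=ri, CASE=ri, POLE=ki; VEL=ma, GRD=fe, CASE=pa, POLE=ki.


cell VEL=ib, GRD=fe, CASE=mi, POLE=em:
underlying: d-det-l-la-i
1. 0 -> e / C _ C: inserts after position(s) 1, 4, 5: dedetelelai
2. b -> p, v -> f / _ #: no change
surface: dedetelelai

cell VEL=ib, GRD=fe, CASE=pa, POLE=em:
underlying: d-det-l-fe-i
1. 0 -> e / C _ C: inserts after position(s) 1, 4, 5: dedetelefei
2. b -> p, v -> f / _ #: no change
surface: dedetelefei

cell VEL=ma, GRD=ri, CASE=ri, POLE=ki:
underlying: o-det-va-t-mav
1. 0 -> e / C _ C: inserts after position(s) 4, 7: odetevatemav
2. b -> p, v -> f / _ #: fires at position(s) 12: odetevatemaf
surface: odetevatemaf

cell VEL=ma, GRD=fe, CASE=pa, POLE=ki:
underlying: d-det-va-fe-mav
1. 0 -> e / C _ C: inserts after position(s) 1, 4: dedetevafemav
2. b -> p, v -> f / _ #: fires at position(s) 13: dedetevafemaf
surface: dedetevafemaf


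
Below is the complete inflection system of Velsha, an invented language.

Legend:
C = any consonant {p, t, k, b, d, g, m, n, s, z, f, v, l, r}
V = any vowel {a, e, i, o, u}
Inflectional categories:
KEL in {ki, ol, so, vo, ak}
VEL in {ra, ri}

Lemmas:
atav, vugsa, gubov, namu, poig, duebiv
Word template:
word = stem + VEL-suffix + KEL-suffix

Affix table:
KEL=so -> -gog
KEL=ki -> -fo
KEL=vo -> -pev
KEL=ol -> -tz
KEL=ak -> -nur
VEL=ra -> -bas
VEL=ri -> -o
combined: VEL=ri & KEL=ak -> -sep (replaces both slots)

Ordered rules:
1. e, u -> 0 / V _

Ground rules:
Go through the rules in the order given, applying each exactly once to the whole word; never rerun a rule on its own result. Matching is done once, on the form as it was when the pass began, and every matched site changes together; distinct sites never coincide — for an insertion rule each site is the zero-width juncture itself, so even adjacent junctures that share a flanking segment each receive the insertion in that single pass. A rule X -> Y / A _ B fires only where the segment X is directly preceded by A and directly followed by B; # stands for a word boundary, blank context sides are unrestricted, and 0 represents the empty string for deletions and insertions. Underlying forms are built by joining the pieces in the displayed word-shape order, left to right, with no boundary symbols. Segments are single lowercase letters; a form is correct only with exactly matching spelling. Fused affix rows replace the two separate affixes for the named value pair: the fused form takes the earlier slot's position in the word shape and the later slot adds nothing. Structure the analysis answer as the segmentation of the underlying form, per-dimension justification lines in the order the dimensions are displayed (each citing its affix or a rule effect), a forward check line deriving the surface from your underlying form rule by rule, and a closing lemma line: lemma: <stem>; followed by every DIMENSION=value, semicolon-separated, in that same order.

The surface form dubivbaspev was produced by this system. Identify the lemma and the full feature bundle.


underlying: duebiv-bas-pev
KEL=vo - signalled by the affix -pev
VEL=ra - signalled by the affix -bas
check: duebivbaspev -> dubivbaspev
lemma: duebiv; KEL=vo; VEL=ra


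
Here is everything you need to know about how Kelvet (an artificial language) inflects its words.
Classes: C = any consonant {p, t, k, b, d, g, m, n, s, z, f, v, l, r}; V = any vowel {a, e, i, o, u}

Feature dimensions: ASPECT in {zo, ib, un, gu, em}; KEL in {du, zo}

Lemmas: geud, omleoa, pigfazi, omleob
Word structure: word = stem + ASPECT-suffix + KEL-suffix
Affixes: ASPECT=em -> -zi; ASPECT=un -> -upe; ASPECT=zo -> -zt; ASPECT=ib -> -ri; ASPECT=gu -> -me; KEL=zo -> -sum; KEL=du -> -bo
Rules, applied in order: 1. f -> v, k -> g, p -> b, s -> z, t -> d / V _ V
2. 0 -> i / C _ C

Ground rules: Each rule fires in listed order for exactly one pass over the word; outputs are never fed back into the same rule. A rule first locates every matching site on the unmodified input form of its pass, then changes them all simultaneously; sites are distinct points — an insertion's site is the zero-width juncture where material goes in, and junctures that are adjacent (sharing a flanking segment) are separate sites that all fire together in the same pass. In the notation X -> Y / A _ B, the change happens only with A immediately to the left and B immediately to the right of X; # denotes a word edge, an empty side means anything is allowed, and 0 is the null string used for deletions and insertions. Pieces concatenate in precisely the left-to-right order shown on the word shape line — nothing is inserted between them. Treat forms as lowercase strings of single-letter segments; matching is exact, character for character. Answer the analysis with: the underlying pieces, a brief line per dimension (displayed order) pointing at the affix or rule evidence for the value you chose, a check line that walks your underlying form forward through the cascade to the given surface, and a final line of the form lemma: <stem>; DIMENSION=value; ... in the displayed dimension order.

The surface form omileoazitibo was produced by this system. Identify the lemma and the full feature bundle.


underlying: omleoa-zt-bo
ASPECT=zo - signalled by the affix -zt
KEL=du - signalled by the affix -bo
check: omleoaztbo -> omleoaztbo -> omileoazitibo
lemma: omleoa; ASPECT=zo; KEL=du


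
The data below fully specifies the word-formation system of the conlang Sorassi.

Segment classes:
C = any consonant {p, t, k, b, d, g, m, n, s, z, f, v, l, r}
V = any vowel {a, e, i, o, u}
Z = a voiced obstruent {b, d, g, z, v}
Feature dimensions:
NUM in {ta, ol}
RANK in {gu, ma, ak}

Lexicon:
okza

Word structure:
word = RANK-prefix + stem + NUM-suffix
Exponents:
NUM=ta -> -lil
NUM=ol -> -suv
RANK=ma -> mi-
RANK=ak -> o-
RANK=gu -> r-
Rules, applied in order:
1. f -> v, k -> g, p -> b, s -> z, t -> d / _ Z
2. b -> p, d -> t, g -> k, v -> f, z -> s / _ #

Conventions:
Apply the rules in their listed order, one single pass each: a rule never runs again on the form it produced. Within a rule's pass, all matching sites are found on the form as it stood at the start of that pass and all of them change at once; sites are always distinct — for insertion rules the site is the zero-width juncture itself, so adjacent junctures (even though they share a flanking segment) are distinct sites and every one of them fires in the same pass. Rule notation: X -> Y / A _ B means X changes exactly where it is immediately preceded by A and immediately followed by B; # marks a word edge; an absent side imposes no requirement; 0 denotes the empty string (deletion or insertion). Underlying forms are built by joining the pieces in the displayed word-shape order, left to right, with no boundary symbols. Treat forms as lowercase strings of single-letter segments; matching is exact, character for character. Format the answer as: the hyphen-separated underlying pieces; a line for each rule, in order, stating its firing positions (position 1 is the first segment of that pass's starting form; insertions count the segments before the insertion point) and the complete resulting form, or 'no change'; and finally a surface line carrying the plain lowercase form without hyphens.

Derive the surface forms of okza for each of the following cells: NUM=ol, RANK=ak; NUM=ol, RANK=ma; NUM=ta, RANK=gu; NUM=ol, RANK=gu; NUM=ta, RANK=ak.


cell NUM=ol, RANK=ak:
underlying: o-okza-suv
1. f -> v, k -> g, p -> b, s -> z, t -> d / _ Z: fires at position(s) 3: oogzasuv
2. b -> p, d -> t, g -> k, v -> f, z -> s / _ #: fires at position(s) 8: oogzasuf
surface: oogzasuf

cell NUM=ol, RANK=ma:
underlying: mi-okza-suv
1. f -> v, k -> g, p -> b, s -> z, t -> d / _ Z: fires at position(s) 4: miogzasuv
2. b -> p, d -> t, g -> k, v -> f, z -> s / _ #: fires at position(s) 9: miogzasuf
surface: miogzasuf

cell NUM=ta, RANK=gu:
underlying: r-okza-lil
1. f -> v, k -> g, p -> b, s -> z, t -> d / _ Z: fires at position(s) 3: rogzalil
2. b -> p, d -> t, g -> k, v -> f, z -> s / _ #: no change
surface: rogzalil

cell NUM=ol, RANK=gu:
underlying: r-okza-suv
1. f -> v, k -> g, p -> b, s -> z, t -> d / _ Z: fires at position(s) 3: rogzasuv
2. b -> p, d -> t, g -> k, v -> f, z -> s / _ #: fires at position(s) 8: rogzasuf
surface: rogzasuf

cell NUM=ta, RANK=ak:
underlying: o-okza-lil
1. f -> v, k -> g, p -> b, s -> z, t -> d / _ Z: fires at position(s) 3: oogzalil
2. b -> p, d -> t, g -> k, v -> f, z -> s / _ #: no change
surface: oogzalil


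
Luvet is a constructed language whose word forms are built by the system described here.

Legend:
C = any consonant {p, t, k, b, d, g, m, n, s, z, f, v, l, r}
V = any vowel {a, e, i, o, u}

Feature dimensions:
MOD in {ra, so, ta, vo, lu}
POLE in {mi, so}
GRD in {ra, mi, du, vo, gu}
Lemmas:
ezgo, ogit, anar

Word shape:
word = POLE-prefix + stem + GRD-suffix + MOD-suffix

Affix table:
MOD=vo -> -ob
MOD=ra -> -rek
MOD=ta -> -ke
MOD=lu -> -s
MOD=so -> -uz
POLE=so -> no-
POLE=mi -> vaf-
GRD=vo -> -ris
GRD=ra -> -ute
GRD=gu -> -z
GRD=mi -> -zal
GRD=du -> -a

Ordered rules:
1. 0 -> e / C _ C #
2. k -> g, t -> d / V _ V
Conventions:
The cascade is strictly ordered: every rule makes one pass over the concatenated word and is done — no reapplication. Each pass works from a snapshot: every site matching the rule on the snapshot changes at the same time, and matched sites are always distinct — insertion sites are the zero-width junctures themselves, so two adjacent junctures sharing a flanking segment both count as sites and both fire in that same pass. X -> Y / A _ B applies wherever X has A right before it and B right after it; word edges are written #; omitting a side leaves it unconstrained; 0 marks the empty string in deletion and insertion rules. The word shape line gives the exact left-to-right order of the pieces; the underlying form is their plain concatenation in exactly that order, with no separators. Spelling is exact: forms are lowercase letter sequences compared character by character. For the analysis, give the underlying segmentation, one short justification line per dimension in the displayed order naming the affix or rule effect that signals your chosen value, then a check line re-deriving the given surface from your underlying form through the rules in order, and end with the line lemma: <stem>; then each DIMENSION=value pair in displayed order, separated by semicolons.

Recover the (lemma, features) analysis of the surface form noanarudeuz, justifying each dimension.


underlying: no-anar-ute-uz
MOD=so - signalled by the affix -uz
POLE=so - signalled by the affix no-
GRD=ra - signalled by the affix -ute
check: noanaruteuz -> noanaruteuz -> noanarudeuz
lemma: anar; MOD=so; POLE=so; GRD=ra


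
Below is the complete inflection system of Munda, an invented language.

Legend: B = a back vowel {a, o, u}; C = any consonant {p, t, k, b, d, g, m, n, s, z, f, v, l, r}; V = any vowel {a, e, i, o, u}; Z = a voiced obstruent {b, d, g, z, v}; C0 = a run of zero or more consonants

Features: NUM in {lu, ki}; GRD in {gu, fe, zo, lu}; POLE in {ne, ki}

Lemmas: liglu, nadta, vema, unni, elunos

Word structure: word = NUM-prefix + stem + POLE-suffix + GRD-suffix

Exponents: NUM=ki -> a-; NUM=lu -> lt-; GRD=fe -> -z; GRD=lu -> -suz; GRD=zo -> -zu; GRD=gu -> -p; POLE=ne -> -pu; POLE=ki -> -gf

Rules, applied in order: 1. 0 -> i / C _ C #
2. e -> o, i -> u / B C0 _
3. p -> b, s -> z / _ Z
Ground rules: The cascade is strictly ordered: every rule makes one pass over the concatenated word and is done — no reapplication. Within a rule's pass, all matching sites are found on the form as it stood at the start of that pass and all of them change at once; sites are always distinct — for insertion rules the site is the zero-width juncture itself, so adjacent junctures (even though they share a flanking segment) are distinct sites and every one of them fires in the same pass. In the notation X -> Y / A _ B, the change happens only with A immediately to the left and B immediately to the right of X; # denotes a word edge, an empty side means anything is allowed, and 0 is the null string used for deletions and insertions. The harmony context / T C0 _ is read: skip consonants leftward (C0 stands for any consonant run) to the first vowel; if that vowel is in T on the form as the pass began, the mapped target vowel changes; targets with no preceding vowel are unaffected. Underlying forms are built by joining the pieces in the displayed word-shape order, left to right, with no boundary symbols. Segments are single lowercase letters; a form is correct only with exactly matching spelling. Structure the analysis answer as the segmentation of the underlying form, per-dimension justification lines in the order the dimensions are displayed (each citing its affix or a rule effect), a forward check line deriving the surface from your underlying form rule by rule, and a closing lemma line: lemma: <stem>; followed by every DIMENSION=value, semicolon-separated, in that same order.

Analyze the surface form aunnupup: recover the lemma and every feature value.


underlying: a-unni-pu-p
NUM=ki - signalled by the affix a-
GRD=gu - signalled by the affix -p
POLE=ne - signalled by the affix -pu
check: aunnipup -> aunnipup -> aunnupup -> aunnupup
lemma: unni; NUM=ki; GRD=gu; POLE=ne


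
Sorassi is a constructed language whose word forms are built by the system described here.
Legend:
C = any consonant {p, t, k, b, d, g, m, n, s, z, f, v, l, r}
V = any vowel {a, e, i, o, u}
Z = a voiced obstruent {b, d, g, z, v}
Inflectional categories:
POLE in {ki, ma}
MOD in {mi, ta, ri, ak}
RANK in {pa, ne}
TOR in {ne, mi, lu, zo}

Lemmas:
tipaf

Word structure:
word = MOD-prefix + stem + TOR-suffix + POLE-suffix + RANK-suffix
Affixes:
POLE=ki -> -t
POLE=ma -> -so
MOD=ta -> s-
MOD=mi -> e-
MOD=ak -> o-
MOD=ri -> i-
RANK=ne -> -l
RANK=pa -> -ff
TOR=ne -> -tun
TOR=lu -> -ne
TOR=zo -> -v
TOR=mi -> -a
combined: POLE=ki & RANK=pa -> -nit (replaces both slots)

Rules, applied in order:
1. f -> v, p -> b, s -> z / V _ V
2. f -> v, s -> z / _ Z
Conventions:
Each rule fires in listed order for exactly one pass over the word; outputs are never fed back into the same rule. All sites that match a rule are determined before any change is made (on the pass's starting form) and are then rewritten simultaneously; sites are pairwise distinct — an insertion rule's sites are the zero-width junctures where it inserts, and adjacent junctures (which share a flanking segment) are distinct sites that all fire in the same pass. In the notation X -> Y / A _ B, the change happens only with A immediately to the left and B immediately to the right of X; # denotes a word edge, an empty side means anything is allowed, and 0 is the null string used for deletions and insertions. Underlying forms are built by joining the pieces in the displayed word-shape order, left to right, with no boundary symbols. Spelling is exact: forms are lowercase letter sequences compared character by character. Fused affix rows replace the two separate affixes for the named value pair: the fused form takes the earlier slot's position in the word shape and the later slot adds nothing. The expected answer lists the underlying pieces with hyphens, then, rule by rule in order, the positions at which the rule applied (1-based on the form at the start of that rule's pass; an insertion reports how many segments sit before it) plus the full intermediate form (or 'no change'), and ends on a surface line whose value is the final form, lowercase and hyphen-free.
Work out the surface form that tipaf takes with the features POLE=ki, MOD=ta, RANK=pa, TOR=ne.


underlying: s-tipaf-tun-nit
1. f -> v, p -> b, s -> z / V _ V: fires at position(s) 4: stibaftunnit
2. f -> v, s -> z / _ Z: no change
surface: stibaftunnit


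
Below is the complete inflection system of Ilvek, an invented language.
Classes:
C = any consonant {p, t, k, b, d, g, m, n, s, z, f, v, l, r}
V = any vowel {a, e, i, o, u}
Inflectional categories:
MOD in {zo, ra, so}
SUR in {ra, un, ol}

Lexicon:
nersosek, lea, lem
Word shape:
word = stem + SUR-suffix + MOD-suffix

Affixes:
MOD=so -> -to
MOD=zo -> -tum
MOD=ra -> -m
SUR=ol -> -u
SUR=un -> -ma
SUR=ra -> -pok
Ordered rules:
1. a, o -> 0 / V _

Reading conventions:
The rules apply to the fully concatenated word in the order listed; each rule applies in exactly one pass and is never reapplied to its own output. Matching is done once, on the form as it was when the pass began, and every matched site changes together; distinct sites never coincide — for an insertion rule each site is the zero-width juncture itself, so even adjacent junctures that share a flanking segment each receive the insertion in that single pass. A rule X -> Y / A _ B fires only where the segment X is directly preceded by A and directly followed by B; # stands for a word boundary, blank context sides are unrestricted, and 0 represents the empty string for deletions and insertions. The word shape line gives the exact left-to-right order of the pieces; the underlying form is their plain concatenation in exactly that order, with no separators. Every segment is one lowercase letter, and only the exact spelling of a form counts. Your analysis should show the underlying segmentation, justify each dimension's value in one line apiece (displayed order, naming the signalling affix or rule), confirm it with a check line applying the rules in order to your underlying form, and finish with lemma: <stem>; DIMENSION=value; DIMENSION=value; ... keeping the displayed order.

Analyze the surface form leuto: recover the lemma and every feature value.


underlying: lea-u-to
MOD=so - signalled by the affix -to
SUR=ol - signalled by the affix -u
check: leauto -> leuto
lemma: lea; MOD=so; SUR=ol


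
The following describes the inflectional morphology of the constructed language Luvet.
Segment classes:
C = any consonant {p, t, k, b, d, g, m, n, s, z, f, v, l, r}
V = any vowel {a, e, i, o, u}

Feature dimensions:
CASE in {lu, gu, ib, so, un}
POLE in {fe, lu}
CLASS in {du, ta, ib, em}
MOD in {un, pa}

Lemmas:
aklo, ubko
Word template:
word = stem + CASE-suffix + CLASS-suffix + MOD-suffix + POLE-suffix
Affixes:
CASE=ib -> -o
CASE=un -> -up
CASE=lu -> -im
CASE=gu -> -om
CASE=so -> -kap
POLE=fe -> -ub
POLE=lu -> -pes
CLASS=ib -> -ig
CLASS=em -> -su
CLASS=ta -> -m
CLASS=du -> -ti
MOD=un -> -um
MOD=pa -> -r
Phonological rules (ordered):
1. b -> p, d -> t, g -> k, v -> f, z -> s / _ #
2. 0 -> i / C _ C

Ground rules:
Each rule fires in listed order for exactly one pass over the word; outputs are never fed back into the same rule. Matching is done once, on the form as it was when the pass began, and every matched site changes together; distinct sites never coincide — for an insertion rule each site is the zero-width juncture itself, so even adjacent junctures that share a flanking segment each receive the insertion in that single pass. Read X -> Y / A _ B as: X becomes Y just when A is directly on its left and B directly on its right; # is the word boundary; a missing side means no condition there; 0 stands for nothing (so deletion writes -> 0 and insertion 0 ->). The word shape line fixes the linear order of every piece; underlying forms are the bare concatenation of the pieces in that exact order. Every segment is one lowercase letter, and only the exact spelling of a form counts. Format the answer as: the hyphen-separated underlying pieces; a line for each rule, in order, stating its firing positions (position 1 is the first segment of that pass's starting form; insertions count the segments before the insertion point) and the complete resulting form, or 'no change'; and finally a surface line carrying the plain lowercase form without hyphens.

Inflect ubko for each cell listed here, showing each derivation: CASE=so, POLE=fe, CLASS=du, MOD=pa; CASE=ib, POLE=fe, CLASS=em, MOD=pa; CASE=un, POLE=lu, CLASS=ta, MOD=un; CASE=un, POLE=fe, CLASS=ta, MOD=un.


cell CASE=so, POLE=fe, CLASS=du, MOD=pa:
underlying: ubko-kap-ti-r-ub
1. b -> p, d -> t, g -> k, v -> f, z -> s / _ #: fires at position(s) 12: ubkokaptirup
2. 0 -> i / C _ C: inserts after position(s) 2, 7: ubikokapitirup
surface: ubikokapitirup

cell CASE=ib, POLE=fe, CLASS=em, MOD=pa:
underlying: ubko-o-su-r-ub
1. b -> p, d -> t, g -> k, v -> f, z -> s / _ #: fires at position(s) 10: ubkoosurup
2. 0 -> i / C _ C: inserts after position(s) 2: ubikoosurup
surface: ubikoosurup

cell CASE=un, POLE=lu, CLASS=ta, MOD=un:
underlying: ubko-up-m-um-pes
1. b -> p, d -> t, g -> k, v -> f, z -> s / _ #: no change
2. 0 -> i / C _ C: inserts after position(s) 2, 6, 9: ubikoupimumipes
surface: ubikoupimumipes

cell CASE=un, POLE=fe, CLASS=ta, MOD=un:
underlying: ubko-up-m-um-ub
1. b -> p, d -> t, g -> k, v -> f, z -> s / _ #: fires at position(s) 11: ubkoupmumup
2. 0 -> i / C _ C: inserts after position(s) 2, 6: ubikoupimumup
surface: ubikoupimumup


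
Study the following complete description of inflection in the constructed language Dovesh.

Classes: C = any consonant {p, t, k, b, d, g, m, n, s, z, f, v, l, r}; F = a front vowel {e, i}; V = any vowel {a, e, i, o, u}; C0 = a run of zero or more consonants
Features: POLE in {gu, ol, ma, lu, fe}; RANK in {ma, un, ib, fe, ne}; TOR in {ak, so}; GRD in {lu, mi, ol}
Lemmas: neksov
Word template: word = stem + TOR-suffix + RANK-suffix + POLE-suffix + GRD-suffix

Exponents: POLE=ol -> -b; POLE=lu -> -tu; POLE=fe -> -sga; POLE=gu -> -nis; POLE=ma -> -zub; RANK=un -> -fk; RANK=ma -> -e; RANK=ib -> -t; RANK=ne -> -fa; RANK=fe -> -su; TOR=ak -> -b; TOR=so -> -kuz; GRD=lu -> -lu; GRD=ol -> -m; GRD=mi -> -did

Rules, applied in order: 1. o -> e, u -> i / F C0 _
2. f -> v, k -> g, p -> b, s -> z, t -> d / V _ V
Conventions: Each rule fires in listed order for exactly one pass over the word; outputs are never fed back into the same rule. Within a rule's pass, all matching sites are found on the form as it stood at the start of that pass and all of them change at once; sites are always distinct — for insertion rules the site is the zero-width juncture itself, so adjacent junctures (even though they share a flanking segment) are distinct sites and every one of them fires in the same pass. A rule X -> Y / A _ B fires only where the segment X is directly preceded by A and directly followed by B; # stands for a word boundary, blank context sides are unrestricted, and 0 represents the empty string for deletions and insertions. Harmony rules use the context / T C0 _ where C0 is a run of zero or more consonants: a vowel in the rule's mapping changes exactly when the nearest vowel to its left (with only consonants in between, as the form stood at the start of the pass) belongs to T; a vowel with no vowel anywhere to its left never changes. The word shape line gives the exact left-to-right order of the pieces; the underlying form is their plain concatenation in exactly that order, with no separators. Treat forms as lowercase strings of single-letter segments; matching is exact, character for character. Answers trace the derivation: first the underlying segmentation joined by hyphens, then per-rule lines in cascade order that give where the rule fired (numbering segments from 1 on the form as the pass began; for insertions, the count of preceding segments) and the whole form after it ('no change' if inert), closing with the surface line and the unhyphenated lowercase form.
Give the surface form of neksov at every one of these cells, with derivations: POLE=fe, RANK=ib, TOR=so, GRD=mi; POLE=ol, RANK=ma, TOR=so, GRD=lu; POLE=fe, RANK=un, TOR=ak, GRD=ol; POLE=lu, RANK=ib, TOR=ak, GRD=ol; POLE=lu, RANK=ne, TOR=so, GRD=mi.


cell POLE=fe, RANK=ib, TOR=so, GRD=mi:
underlying: neksov-kuz-t-sga-did
1. o -> e, u -> i / F C0 _: fires at position(s) 5: neksevkuztsgadid
2. f -> v, k -> g, p -> b, s -> z, t -> d / V _ V: no change
surface: neksevkuztsgadid

cell POLE=ol, RANK=ma, TOR=so, GRD=lu:
underlying: neksov-kuz-e-b-lu
1. o -> e, u -> i / F C0 _: fires at position(s) 5, 13: neksevkuzebli
2. f -> v, k -> g, p -> b, s -> z, t -> d / V _ V: no change
surface: neksevkuzebli

cell POLE=fe, RANK=un, TOR=ak, GRD=ol:
underlying: neksov-b-fk-sga-m
1. o -> e, u -> i / F C0 _: fires at position(s) 5: neksevbfksgam
2. f -> v, k -> g, p -> b, s -> z, t -> d / V _ V: no change
surface: neksevbfksgam

cell POLE=lu, RANK=ib, TOR=ak, GRD=ol:
underlying: neksov-b-t-tu-m
1. o -> e, u -> i / F C0 _: fires at position(s) 5: neksevbttum
2. f -> v, k -> g, p -> b, s -> z, t -> d / V _ V: no change
surface: neksevbttum

cell POLE=lu, RANK=ne, TOR=so, GRD=mi:
underlying: neksov-kuz-fa-tu-did
1. o -> e, u -> i / F C0 _: fires at position(s) 5: neksevkuzfatudid
2. f -> v, k -> g, p -> b, s -> z, t -> d / V _ V: fires at position(s) 12: neksevkuzfadudid
surface: neksevkuzfadudid


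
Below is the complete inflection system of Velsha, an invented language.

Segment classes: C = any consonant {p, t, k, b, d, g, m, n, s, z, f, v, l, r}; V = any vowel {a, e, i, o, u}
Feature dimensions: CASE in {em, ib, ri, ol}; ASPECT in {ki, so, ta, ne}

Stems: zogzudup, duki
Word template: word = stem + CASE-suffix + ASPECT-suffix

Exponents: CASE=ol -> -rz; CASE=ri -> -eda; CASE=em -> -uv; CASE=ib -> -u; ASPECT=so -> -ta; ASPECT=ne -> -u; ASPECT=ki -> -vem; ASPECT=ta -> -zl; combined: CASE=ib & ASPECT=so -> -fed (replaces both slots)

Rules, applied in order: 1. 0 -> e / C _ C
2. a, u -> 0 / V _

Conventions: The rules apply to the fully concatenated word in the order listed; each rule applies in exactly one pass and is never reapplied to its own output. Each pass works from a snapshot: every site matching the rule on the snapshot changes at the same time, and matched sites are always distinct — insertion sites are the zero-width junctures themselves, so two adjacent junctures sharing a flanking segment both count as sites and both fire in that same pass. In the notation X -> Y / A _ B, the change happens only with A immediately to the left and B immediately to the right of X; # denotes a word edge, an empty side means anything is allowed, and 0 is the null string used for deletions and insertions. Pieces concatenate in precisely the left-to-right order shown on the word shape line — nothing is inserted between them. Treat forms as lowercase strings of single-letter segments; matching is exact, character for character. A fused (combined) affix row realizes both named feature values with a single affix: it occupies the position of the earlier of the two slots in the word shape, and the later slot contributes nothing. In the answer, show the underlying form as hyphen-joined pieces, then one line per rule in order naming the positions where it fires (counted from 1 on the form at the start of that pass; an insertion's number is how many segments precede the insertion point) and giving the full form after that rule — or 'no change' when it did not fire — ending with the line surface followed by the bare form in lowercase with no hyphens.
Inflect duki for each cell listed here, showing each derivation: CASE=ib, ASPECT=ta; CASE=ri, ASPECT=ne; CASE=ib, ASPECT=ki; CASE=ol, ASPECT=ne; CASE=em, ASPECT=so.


cell CASE=ib, ASPECT=ta:
underlying: duki-u-zl
1. 0 -> e / C _ C: inserts after position(s) 6: dukiuzel
2. a, u -> 0 / V _: fires at position(s) 5: dukizel
surface: dukizel

cell CASE=ri, ASPECT=ne:
underlying: duki-eda-u
1. 0 -> e / C _ C: no change
2. a, u -> 0 / V _: fires at position(s) 8: dukieda
surface: dukieda

cell CASE=ib, ASPECT=ki:
underlying: duki-u-vem
1. 0 -> e / C _ C: no change
2. a, u -> 0 / V _: fires at position(s) 5: dukivem
surface: dukivem

cell CASE=ol, ASPECT=ne:
underlying: duki-rz-u
1. 0 -> e / C _ C: inserts after position(s) 5: dukirezu
2. a, u -> 0 / V _: no change
surface: dukirezu

cell CASE=em, ASPECT=so:
underlying: duki-uv-ta
1. 0 -> e / C _ C: inserts after position(s) 6: dukiuveta
2. a, u -> 0 / V _: fires at position(s) 5: dukiveta
surface: dukiveta


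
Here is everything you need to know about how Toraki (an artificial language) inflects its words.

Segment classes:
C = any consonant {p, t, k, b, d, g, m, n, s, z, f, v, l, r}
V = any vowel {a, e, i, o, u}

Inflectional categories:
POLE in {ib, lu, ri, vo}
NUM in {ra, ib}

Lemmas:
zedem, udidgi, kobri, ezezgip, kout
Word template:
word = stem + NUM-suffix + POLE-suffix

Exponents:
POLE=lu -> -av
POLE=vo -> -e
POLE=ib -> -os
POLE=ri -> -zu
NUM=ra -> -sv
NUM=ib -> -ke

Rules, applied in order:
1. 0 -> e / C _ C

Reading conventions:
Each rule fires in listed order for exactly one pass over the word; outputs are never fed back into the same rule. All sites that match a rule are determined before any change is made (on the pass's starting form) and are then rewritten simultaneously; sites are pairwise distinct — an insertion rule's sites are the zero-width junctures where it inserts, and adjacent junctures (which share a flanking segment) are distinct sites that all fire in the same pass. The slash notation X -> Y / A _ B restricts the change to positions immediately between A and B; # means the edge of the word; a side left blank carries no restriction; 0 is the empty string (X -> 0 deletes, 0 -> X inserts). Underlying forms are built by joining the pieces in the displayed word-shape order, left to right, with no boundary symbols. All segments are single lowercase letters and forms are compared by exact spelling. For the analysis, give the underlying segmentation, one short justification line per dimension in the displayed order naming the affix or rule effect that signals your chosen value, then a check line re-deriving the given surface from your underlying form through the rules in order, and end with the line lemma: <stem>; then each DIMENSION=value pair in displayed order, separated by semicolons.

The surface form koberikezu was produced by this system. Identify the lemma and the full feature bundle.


underlying: kobri-ke-zu
POLE=ri - signalled by the affix -zu
NUM=ib - signalled by the affix -ke
check: kobrikezu -> koberikezu
lemma: kobri; POLE=ri; NUM=ib


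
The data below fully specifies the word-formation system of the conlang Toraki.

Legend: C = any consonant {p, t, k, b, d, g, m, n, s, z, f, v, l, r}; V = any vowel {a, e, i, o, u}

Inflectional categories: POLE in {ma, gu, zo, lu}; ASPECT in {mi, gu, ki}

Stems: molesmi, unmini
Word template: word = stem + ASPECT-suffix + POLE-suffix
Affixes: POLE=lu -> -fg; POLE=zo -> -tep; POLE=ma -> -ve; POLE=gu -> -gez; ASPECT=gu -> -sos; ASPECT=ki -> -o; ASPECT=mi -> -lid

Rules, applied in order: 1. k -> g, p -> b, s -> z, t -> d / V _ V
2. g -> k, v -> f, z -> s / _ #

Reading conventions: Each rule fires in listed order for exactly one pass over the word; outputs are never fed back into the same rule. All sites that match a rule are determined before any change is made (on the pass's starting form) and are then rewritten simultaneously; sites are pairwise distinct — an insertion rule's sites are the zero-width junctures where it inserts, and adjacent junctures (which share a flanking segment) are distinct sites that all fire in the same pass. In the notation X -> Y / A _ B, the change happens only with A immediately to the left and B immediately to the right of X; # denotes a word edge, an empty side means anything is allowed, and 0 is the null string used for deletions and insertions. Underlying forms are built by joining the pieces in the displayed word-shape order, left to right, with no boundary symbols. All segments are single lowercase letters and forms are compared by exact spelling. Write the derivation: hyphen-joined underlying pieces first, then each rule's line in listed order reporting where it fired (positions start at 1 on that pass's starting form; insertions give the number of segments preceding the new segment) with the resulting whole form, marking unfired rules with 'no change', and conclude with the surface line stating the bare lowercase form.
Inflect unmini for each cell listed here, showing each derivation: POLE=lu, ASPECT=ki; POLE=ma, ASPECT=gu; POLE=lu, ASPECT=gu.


cell POLE=lu, ASPECT=ki:
underlying: unmini-o-fg
1. k -> g, p -> b, s -> z, t -> d / V _ V: no change
2. g -> k, v -> f, z -> s / _ #: fires at position(s) 9: unminiofk
surface: unminiofk

cell POLE=ma, ASPECT=gu:
underlying: unmini-sos-ve
1. k -> g, p -> b, s -> z, t -> d / V _ V: fires at position(s) 7: unminizosve
2. g -> k, v -> f, z -> s / _ #: no change
surface: unminizosve

cell POLE=lu, ASPECT=gu:
underlying: unmini-sos-fg
1. k -> g, p -> b, s -> z, t -> d / V _ V: fires at position(s) 7: unminizosfg
2. g -> k, v -> f, z -> s / _ #: fires at position(s) 11: unminizosfk
surface: unminizosfk


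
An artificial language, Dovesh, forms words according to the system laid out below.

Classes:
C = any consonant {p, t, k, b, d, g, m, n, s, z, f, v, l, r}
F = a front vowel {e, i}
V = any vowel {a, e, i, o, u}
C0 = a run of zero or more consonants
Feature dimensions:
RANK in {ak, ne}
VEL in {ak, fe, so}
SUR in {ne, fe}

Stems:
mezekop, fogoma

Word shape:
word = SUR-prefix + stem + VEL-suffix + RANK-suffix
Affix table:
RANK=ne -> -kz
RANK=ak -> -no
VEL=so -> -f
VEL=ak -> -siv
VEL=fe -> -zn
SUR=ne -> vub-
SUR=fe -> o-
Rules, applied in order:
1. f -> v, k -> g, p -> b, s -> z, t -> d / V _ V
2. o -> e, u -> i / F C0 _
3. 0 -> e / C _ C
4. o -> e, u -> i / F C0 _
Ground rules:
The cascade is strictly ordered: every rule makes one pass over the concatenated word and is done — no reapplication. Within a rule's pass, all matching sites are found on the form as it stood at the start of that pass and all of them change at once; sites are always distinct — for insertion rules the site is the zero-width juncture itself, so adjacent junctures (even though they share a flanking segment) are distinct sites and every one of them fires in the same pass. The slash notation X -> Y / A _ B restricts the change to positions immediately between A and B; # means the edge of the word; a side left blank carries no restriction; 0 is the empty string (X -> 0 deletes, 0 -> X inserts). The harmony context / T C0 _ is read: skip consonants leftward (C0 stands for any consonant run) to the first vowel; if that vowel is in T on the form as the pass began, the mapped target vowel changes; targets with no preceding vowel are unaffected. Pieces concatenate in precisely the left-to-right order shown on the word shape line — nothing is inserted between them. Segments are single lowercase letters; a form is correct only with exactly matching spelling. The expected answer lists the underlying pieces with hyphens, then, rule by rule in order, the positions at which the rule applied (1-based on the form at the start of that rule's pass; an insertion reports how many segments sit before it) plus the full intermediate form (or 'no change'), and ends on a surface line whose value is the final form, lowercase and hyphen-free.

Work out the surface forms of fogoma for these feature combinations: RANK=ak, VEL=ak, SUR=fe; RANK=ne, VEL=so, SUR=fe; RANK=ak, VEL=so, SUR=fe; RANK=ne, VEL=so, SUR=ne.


cell RANK=ak, VEL=ak, SUR=fe:
underlying: o-fogoma-siv-no
1. f -> v, k -> g, p -> b, s -> z, t -> d / V _ V: fires at position(s) 2, 8: ovogomazivno
2. o -> e, u -> i / F C0 _: fires at position(s) 12: ovogomazivne
3. 0 -> e / C _ C: inserts after position(s) 10: ovogomazivene
4. o -> e, u -> i / F C0 _: no change
surface: ovogomazivene

cell RANK=ne, VEL=so, SUR=fe:
underlying: o-fogoma-f-kz
1. f -> v, k -> g, p -> b, s -> z, t -> d / V _ V: fires at position(s) 2: ovogomafkz
2. o -> e, u -> i / F C0 _: no change
3. 0 -> e / C _ C: inserts after position(s) 8, 9: ovogomafekez
4. o -> e, u -> i / F C0 _: no change
surface: ovogomafekez

cell RANK=ak, VEL=so, SUR=fe:
underlying: o-fogoma-f-no
1. f -> v, k -> g, p -> b, s -> z, t -> d / V _ V: fires at position(s) 2: ovogomafno
2. o -> e, u -> i / F C0 _: no change
3. 0 -> e / C _ C: inserts after position(s) 8: ovogomafeno
4. o -> e, u -> i / F C0 _: fires at position(s) 11: ovogomafene
surface: ovogomafene

cell RANK=ne, VEL=so, SUR=ne:
underlying: vub-fogoma-f-kz
1. f -> v, k -> g, p -> b, s -> z, t -> d / V _ V: no change
2. o -> e, u -> i / F C0 _: no change
3. 0 -> e / C _ C: inserts after position(s) 3, 10, 11: vubefogomafekez
4. o -> e, u -> i / F C0 _: fires at position(s) 6: vubefegomafekez
surface: vubefegomafekez


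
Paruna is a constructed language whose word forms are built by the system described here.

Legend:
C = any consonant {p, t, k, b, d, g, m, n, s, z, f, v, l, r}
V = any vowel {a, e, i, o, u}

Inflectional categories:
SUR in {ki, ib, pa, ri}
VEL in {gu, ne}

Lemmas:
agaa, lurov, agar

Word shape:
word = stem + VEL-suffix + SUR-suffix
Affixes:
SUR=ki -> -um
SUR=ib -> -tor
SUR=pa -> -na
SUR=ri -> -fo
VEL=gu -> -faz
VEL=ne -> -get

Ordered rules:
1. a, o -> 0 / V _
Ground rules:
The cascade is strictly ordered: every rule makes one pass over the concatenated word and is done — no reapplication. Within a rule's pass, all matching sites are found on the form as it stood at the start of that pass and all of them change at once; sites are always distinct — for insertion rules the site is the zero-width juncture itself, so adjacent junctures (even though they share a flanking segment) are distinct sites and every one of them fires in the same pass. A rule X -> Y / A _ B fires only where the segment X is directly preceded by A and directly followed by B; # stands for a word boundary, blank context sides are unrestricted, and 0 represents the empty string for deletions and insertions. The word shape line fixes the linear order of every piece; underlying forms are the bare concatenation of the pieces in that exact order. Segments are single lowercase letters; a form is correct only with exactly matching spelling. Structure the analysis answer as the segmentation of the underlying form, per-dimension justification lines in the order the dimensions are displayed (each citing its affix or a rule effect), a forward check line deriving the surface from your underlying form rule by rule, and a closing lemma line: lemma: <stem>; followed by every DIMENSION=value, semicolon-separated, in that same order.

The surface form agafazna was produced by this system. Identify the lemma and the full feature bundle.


underlying: agaa-faz-na
SUR=pa - signalled by the affix -na
VEL=gu - signalled by the affix -faz
check: agaafazna -> agafazna
lemma: agaa; SUR=pa; VEL=gu


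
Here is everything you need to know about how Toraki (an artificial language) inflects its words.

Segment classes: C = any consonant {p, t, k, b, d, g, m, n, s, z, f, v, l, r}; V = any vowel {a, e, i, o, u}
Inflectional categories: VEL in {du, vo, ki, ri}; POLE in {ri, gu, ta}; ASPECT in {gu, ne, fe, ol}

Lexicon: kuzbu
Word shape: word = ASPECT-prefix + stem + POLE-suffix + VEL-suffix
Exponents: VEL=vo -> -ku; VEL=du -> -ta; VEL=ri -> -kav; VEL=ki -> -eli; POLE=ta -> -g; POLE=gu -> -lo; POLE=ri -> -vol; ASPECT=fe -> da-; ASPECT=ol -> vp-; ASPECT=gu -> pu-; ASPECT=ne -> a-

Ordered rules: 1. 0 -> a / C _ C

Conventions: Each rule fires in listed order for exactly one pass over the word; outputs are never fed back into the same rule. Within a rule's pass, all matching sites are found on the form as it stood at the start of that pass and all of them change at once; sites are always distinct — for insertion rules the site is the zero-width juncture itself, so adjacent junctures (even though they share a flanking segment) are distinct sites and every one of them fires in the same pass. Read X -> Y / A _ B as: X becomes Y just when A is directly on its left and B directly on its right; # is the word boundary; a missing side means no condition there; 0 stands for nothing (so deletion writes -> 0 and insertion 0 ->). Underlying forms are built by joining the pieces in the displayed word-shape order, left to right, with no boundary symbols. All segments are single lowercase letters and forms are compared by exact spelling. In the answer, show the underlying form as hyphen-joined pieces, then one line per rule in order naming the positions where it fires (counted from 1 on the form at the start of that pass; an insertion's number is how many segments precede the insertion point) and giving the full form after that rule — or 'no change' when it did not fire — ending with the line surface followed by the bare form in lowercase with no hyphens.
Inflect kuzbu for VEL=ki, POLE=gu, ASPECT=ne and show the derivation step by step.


underlying: a-kuzbu-lo-eli
1. 0 -> a / C _ C: inserts after position(s) 4: akuzabuloeli
surface: akuzabuloeli
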